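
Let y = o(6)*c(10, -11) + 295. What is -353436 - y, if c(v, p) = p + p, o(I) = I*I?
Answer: -352939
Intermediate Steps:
o(I) = I²
c(v, p) = 2*p
y = -497 (y = 6²*(2*(-11)) + 295 = 36*(-22) + 295 = -792 + 295 = -497)
-353436 - y = -353436 - 1*(-497) = -353436 + 497 = -352939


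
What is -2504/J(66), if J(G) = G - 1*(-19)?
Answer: -2504/85 ≈ -29.459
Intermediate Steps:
J(G) = 19 + G (J(G) = G + 19 = 19 + G)
-2504/J(66) = -2504/(19 + 66) = -2504/85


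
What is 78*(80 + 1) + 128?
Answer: 6446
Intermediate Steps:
78*(80 + 1) + 128 = 78*81 + 128 = 6318 + 128 = 6446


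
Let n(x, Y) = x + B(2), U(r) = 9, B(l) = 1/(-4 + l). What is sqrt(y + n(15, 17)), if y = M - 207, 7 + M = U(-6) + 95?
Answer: I*sqrt(382)/2 ≈ 9.7724*I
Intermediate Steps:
M = 97 (M = -7 + (9 + 95) = -7 + 104 = 97)
n(x, Y) = -1/2 + x (n(x, Y) = x + 1/(-4 + 2) = x + 1/(-2) = x - 1/2 = -1/2 + x)
y = -110 (y = 97 - 207 = -110)
sqrt(y + n(15, 17)) = sqrt(-110 + (-1/2 + 15)) = sqrt(-110 + 29/2) = sqrt(-191/2) = I*sqrt(382)/2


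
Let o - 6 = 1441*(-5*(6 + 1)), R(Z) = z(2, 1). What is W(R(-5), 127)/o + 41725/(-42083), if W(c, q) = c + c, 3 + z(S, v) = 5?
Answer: -2104318357/2122203607 ≈ -0.99157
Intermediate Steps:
z(S, v) = 2 (z(S, v) = -3 + 5 = 2)
R(Z) = 2
o = -50429 (o = 6 + 1441*(-5*(6 + 1)) = 6 + 1441*(-5*7) = 6 + 1441*(-35) = 6 - 50435 = -50429)
W(c, q) = 2*c
W(R(-5), 127)/o + 41725/(-42083) = (2*2)/(-50429) + 41725/(-42083) = 4*(-1/50429) + 41725*(-1/42083) = -4/50429 - 41725/42083 = -2104318357/2122203607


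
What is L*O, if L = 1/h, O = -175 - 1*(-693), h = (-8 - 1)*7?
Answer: -74/9 ≈ -8.2222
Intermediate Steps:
h = -63 (h = -9*7 = -63)
O = 518 (O = -175 + 693 = 518)
L = -1/63 (L = 1/(-63) = -1/63 ≈ -0.015873)
L*O = -1/63*518 = -74/9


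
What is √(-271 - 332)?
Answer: 3*I*√67 ≈ 24.556*I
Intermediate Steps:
√(-271 - 332) = √(-603) = 3*I*√67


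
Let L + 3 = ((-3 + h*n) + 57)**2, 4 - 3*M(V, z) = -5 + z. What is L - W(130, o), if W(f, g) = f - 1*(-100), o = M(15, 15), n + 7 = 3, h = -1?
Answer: 3131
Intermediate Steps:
M(V, z) = 3 - z/3 (M(V, z) = 4/3 - (-5 + z)/3 = 4/3 + (5/3 - z/3) = 3 - z/3)
n = -4 (n = -7 + 3 = -4)
o = -2 (o = 3 - 1/3*15 = 3 - 5 = -2)
W(f, g) = 100 + f (W(f, g) = f + 100 = 100 + f)
L = 3361 (L = -3 + ((-3 - 1*(-4)) + 57)**2 = -3 + ((-3 + 4) + 57)**2 = -3 + (1 + 57)**2 = -3 + 58**2 = -3 + 3364 = 3361)
L - W(130, o) = 3361 - (100 + 130) = 3361 - 1*230 = 3361 - 230 = 3131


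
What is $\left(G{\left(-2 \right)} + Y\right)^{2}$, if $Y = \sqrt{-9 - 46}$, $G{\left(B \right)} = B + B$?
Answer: $\left(4 - i \sqrt{55}\right)^{2} \approx -39.0 - 59.33 i$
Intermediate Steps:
$G{\left(B \right)} = 2 B$
$Y = i \sqrt{55}$ ($Y = \sqrt{-55} = i \sqrt{55} \approx 7.4162 i$)
$\left(G{\left(-2 \right)} + Y\right)^{2} = \left(2 \left(-2\right) + i \sqrt{55}\right)^{2} = \left(-4 + i \sqrt{55}\right)^{2}$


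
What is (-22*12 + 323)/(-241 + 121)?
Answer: -59/120 ≈ -0.49167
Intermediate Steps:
(-22*12 + 323)/(-241 + 121) = (-264 + 323)/(-120) = 59*(-1/120) = -59/120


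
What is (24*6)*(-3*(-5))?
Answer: 2160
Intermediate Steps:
(24*6)*(-3*(-5)) = 144*15 = 2160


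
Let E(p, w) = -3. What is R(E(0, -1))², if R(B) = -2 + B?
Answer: 25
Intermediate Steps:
R(E(0, -1))² = (-2 - 3)² = (-5)² = 25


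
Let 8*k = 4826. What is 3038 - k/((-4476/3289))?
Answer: 62328709/17904 ≈ 3481.3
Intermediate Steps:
k = 2413/4 (k = (⅛)*4826 = 2413/4 ≈ 603.25)
3038 - k/((-4476/3289)) = 3038 - 2413/(4*((-4476/3289))) = 3038 - 2413/(4*((-4476*1/3289))) = 3038 - 2413/(4*(-4476/3289)) = 3038 - 2413*(-3289)/(4*4476) = 3038 - 1*(-7936357/17904) = 3038 + 7936357/17904 = 62328709/17904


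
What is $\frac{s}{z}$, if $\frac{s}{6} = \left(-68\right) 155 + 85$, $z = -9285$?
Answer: $\frac{4182}{619} \approx 6.7561$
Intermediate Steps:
$s = -62730$ ($s = 6 \left(\left(-68\right) 155 + 85\right) = 6 \left(-10540 + 85\right) = 6 \left(-10455\right) = -62730$)
$\frac{s}{z} = - \frac{62730}{-9285} = \left(-62730\right) \left(- \frac{1}{9285}\right) = \frac{4182}{619}$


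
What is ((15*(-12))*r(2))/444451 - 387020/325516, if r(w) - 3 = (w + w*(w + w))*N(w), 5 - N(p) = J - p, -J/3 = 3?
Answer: -45390516365/36168977929 ≈ -1.2550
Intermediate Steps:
J = -9 (J = -3*3 = -9)
N(p) = 14 + p (N(p) = 5 - (-9 - p) = 5 + (9 + p) = 14 + p)
r(w) = 3 + (14 + w)*(w + 2*w²) (r(w) = 3 + (w + w*(w + w))*(14 + w) = 3 + (w + w*(2*w))*(14 + w) = 3 + (w + 2*w²)*(14 + w) = 3 + (14 + w)*(w + 2*w²))
((15*(-12))*r(2))/444451 - 387020/325516 = ((15*(-12))*(3 + 2*(14 + 2) + 2*2²*(14 + 2)))/444451 - 387020/325516 = -180*(3 + 2*16 + 2*4*16)*(1/444451) - 387020*1/325516 = -180*(3 + 32 + 128)*(1/444451) - 96755/81379 = -180*163*(1/444451) - 96755/81379 = -29340*1/444451 - 96755/81379 = -29340/444451 - 96755/81379 = -45390516365/36168977929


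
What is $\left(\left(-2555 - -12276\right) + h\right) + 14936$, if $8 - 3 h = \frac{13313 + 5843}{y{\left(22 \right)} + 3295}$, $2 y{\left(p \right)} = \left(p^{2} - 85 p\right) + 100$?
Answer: $\frac{49043288}{1989} \approx 24657.0$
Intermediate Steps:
$y{\left(p \right)} = 50 + \frac{p^{2}}{2} - \frac{85 p}{2}$ ($y{\left(p \right)} = \frac{\left(p^{2} - 85 p\right) + 100}{2} = \frac{100 + p^{2} - 85 p}{2} = 50 + \frac{p^{2}}{2} - \frac{85 p}{2}$)
$h = \frac{515}{1989}$ ($h = \frac{8}{3} - \frac{\left(13313 + 5843\right) \frac{1}{\left(50 + \frac{22^{2}}{2} - 935\right) + 3295}}{3} = \frac{8}{3} - \frac{19156 \frac{1}{\left(50 + \frac{1}{2} \cdot 484 - 935\right) + 3295}}{3} = \frac{8}{3} - \frac{19156 \frac{1}{\left(50 + 242 - 935\right) + 3295}}{3} = \frac{8}{3} - \frac{19156 \frac{1}{-643 + 3295}}{3} = \frac{8}{3} - \frac{19156 \cdot \frac{1}{2652}}{3} = \frac{8}{3} - \frac{4789}{1989} = \frac{515}{1989} \approx 0.25892$)
$\left(\left(-2555 - -12276\right) + h\right) + 14936 = \left(\left(-2555 - -12276\right) + \frac{515}{1989}\right) + 14936 = \left(\left(-2555 + 12276\right) + \frac{515}{1989}\right) + 14936 = \left(9721 + \frac{515}{1989}\right) + 14936 = \frac{19335584}{1989} + 14936 = \frac{49043288}{1989}$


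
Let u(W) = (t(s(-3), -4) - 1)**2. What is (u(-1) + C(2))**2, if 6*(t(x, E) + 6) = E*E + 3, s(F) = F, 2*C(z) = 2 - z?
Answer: 279841/1296 ≈ 215.93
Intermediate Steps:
C(z) = 1 - z/2 (C(z) = (2 - z)/2 = 1 - z/2)
t(x, E) = -11/2 + E**2/6 (t(x, E) = -6 + (E*E + 3)/6 = -6 + (E**2 + 3)/6 = -6 + (3 + E**2)/6 = -6 + (1/2 + E**2/6) = -11/2 + E**2/6)
u(W) = 529/36 (u(W) = ((-11/2 + (1/6)*(-4)**2) - 1)**2 = ((-11/2 + (1/6)*16) - 1)**2 = ((-11/2 + 8/3) - 1)**2 = (-17/6 - 1)**2 = (-23/6)**2 = 529/36)
(u(-1) + C(2))**2 = (529/36 + (1 - 1/2*2))**2 = (529/36 + (1 - 1))**2 = (529/36 + 0)**2 = (529/36)**2 = 279841/1296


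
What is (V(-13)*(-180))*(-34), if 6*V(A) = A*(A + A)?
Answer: 344760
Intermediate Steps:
V(A) = A²/3 (V(A) = (A*(A + A))/6 = (A*(2*A))/6 = (2*A²)/6 = A²/3)
(V(-13)*(-180))*(-34) = (((⅓)*(-13)²)*(-180))*(-34) = (((⅓)*169)*(-180))*(-34) = ((169/3)*(-180))*(-34) = -10140*(-34) = 344760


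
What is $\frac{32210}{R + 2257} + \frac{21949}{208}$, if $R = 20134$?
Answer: $\frac{498159739}{4657328} \approx 106.96$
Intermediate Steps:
$\frac{32210}{R + 2257} + \frac{21949}{208} = \frac{32210}{20134 + 2257} + \frac{21949}{208} = \frac{32210}{22391} + 21949 \cdot \frac{1}{208} = 32210 \cdot \frac{1}{22391} + \frac{21949}{208} = \frac{32210}{22391} + \frac{21949}{208} = \frac{498159739}{4657328}$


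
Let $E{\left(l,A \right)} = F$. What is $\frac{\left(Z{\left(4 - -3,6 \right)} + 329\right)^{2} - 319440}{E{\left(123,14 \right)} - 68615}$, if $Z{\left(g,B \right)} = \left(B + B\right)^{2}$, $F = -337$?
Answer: $\frac{95711}{68952} \approx 1.3881$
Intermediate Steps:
$E{\left(l,A \right)} = -337$
$Z{\left(g,B \right)} = 4 B^{2}$ ($Z{\left(g,B \right)} = \left(2 B\right)^{2} = 4 B^{2}$)
$\frac{\left(Z{\left(4 - -3,6 \right)} + 329\right)^{2} - 319440}{E{\left(123,14 \right)} - 68615} = \frac{\left(4 \cdot 6^{2} + 329\right)^{2} - 319440}{-337 - 68615} = \frac{\left(4 \cdot 36 + 329\right)^{2} - 319440}{-68952} = \left(\left(144 + 329\right)^{2} - 319440\right) \left(- \frac{1}{68952}\right) = \left(473^{2} - 319440\right) \left(- \frac{1}{68952}\right) = \left(223729 - 319440\right) \left(- \frac{1}{68952}\right) = \left(-95711\right) \left(- \frac{1}{68952}\right) = \frac{95711}{68952}$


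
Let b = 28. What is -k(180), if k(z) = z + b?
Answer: -208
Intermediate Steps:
k(z) = 28 + z (k(z) = z + 28 = 28 + z)
-k(180) = -(28 + 180) = -1*208 = -208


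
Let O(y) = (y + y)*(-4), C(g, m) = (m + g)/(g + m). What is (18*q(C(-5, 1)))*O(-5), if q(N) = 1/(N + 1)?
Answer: 360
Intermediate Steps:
C(g, m) = 1 (C(g, m) = (g + m)/(g + m) = 1)
O(y) = -8*y (O(y) = (2*y)*(-4) = -8*y)
q(N) = 1/(1 + N)
(18*q(C(-5, 1)))*O(-5) = (18/(1 + 1))*(-8*(-5)) = (18/2)*40 = (18*(½))*40 = 9*40 = 360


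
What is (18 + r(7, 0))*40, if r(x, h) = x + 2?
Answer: 1080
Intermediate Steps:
r(x, h) = 2 + x
(18 + r(7, 0))*40 = (18 + (2 + 7))*40 = (18 + 9)*40 = 27*40 = 1080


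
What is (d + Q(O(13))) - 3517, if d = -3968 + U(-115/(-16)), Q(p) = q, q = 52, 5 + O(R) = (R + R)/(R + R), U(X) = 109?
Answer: -7324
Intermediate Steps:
O(R) = -4 (O(R) = -5 + (R + R)/(R + R) = -5 + (2*R)/((2*R)) = -5 + (2*R)*(1/(2*R)) = -5 + 1 = -4)
Q(p) = 52
d = -3859 (d = -3968 + 109 = -3859)
(d + Q(O(13))) - 3517 = (-3859 + 52) - 3517 = -3807 - 3517 = -7324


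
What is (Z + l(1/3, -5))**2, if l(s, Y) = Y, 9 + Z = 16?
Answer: 4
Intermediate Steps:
Z = 7 (Z = -9 + 16 = 7)
(Z + l(1/3, -5))**2 = (7 - 5)**2 = 2**2 = 4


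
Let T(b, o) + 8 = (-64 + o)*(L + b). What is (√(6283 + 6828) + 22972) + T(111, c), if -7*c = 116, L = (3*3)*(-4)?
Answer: 118448/7 + √13111 ≈ 17036.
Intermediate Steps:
L = -36 (L = 9*(-4) = -36)
c = -116/7 (c = -⅐*116 = -116/7 ≈ -16.571)
T(b, o) = -8 + (-64 + o)*(-36 + b)
(√(6283 + 6828) + 22972) + T(111, c) = (√(6283 + 6828) + 22972) + (2296 - 64*111 - 36*(-116/7) + 111*(-116/7)) = (√13111 + 22972) + (2296 - 7104 + 4176/7 - 12876/7) = (22972 + √13111) - 42356/7 = 118448/7 + √13111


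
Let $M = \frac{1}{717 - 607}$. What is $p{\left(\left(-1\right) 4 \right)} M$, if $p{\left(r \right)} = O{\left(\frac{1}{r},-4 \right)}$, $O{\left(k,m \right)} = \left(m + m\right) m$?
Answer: $\frac{16}{55} \approx 0.29091$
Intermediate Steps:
$O{\left(k,m \right)} = 2 m^{2}$ ($O{\left(k,m \right)} = 2 m m = 2 m^{2}$)
$p{\left(r \right)} = 32$ ($p{\left(r \right)} = 2 \left(-4\right)^{2} = 2 \cdot 16 = 32$)
$M = \frac{1}{110} \approx 0.0090909$
$p{\left(\left(-1\right) 4 \right)} M = 32 \cdot \frac{1}{110} = \frac{16}{55}$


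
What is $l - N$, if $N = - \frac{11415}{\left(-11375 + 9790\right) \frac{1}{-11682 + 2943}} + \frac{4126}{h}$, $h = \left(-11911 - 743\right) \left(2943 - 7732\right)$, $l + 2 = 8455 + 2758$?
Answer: $\frac{712202297061101}{9605100951} \approx 74148.0$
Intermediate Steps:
$l = 11211$ ($l = -2 + \left(8455 + 2758\right) = -2 + 11213 = 11211$)
$h = 60600006$ ($h = \left(-12654\right) \left(-4789\right) = 60600006$)
$N = - \frac{604519510299440}{9605100951}$ ($N = - \frac{11415}{\left(-11375 + 9790\right) \frac{1}{-11682 + 2943}} + \frac{4126}{60600006} = - \frac{11415}{\left(-1585\right) \frac{1}{-8739}} + 4126 \cdot \frac{1}{60600006} = - \frac{11415}{\left(-1585\right) \left(- \frac{1}{8739}\right)} + \frac{2063}{30300003} = - \frac{11415}{\frac{1585}{8739}} + \frac{2063}{30300003} = \left(-11415\right) \frac{8739}{1585} + \frac{2063}{30300003} = - \frac{19951137}{317} + \frac{2063}{30300003} = - \frac{604519510299440}{9605100951} \approx -62937.0$)
$l - N = 11211 - - \frac{604519510299440}{9605100951} = 11211 + \frac{604519510299440}{9605100951} = \frac{712202297061101}{9605100951}$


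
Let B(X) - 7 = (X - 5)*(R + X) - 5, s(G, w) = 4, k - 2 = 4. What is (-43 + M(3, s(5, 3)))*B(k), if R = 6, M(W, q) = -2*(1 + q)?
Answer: -742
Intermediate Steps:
k = 6 (k = 2 + 4 = 6)
M(W, q) = -2 - 2*q
B(X) = 2 + (-5 + X)*(6 + X) (B(X) = 7 + ((X - 5)*(6 + X) - 5) = 7 + ((-5 + X)*(6 + X) - 5) = 7 + (-5 + (-5 + X)*(6 + X)) = 2 + (-5 + X)*(6 + X))
(-43 + M(3, s(5, 3)))*B(k) = (-43 + (-2 - 2*4))*(-28 + 6 + 6**2) = (-43 + (-2 - 8))*(-28 + 6 + 36) = (-43 - 10)*14 = -53*14 = -742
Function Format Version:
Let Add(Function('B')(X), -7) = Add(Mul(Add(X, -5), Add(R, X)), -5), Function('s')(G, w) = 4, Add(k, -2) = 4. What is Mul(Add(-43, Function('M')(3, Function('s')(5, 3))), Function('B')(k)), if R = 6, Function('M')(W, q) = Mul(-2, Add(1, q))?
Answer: -742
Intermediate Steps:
k = 6 (k = Add(2, 4) = 6)
Function('M')(W, q) = Add(-2, Mul(-2, q))
Function('B')(X) = Add(2, Mul(Add(-5, X), Add(6, X))) (Function('B')(X) = Add(7, Add(Mul(Add(X, -5), Add(6, X)), -5)) = Add(7, Add(Mul(Add(-5, X), Add(6, X)), -5)) = Add(7, Add(-5, Mul(Add(-5, X), Add(6, X)))) = Add(2, Mul(Add(-5, X), Add(6, X))))
Mul(Add(-43, Function('M')(3, Function('s')(5, 3))), Function('B')(k)) = Mul(Add(-43, Add(-2, Mul(-2, 4))), Add(-28, 6, Pow(6, 2))) = Mul(Add(-43, Add(-2, -8)), Add(-28, 6, 36)) = Mul(Add(-43, -10), 14) = Mul(-53, 14) = -742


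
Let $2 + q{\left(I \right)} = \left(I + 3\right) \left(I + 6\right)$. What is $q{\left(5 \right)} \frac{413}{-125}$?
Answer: $- \frac{35518}{125} \approx -284.14$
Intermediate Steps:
$q{\left(I \right)} = -2 + \left(3 + I\right) \left(6 + I\right)$ ($q{\left(I \right)} = -2 + \left(I + 3\right) \left(I + 6\right) = -2 + \left(3 + I\right) \left(6 + I\right)$)
$q{\left(5 \right)} \frac{413}{-125} = \left(16 + 5^{2} + 9 \cdot 5\right) \frac{413}{-125} = \left(16 + 25 + 45\right) 413 \left(- \frac{1}{125}\right) = 86 \left(- \frac{413}{125}\right) = - \frac{35518}{125}$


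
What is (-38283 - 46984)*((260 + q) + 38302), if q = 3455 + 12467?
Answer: -4645687228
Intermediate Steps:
q = 15922
(-38283 - 46984)*((260 + q) + 38302) = (-38283 - 46984)*((260 + 15922) + 38302) = -85267*(16182 + 38302) = -85267*54484 = -4645687228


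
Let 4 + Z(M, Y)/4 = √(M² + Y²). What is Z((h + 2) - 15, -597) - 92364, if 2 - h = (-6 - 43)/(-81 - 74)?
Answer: -92380 + 4*√8565802741/155 ≈ -89992.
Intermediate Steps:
h = 261/155 (h = 2 - (-6 - 43)/(-81 - 74) = 2 - (-49)/(-155) = 2 - (-49)*(-1)/155 = 2 - 1*49/155 = 2 - 49/155 = 261/155 ≈ 1.6839)
Z(M, Y) = -16 + 4*√(M² + Y²)
Z((h + 2) - 15, -597) - 92364 = (-16 + 4*√(((261/155 + 2) - 15)² + (-597)²)) - 92364 = (-16 + 4*√((571/155 - 15)² + 356409)) - 92364 = (-16 + 4*√((-1754/155)² + 356409)) - 92364 = (-16 + 4*√(3076516/24025 + 356409)) - 92364 = (-16 + 4*√(8565802741/24025)) - 92364 = (-16 + 4*(√8565802741/155)) - 92364 = (-16 + 4*√8565802741/155) - 92364 = -92380 + 4*√8565802741/155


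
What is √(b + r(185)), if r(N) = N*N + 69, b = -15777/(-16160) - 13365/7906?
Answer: √8746321917062744530/15970120 ≈ 185.18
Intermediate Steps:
b = -45622719/63880480 (b = -15777*(-1/16160) - 13365*1/7906 = 15777/16160 - 13365/7906 = -45622719/63880480 ≈ -0.71419)
r(N) = 69 + N² (r(N) = N² + 69 = 69 + N²)
√(b + r(185)) = √(-45622719/63880480 + (69 + 185²)) = √(-45622719/63880480 + (69 + 34225)) = √(-45622719/63880480 + 34294) = √(2190671558401/63880480) = √8746321917062744530/15970120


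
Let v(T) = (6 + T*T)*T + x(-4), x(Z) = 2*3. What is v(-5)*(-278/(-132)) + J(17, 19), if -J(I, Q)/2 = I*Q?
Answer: -63347/66 ≈ -959.80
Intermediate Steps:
x(Z) = 6
v(T) = 6 + T*(6 + T²) (v(T) = (6 + T*T)*T + 6 = (6 + T²)*T + 6 = T*(6 + T²) + 6 = 6 + T*(6 + T²))
J(I, Q) = -2*I*Q
v(-5)*(-278/(-132)) + J(17, 19) = (6 + (-5)³ + 6*(-5))*(-278/(-132)) - 2*17*19 = (6 - 125 - 30)*(-278*(-1/132)) - 646 = -149*139/66 - 646 = -20711/66 - 646 = -63347/66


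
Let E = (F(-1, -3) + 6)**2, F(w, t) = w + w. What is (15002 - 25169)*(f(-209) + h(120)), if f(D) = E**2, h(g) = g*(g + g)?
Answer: -295412352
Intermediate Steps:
F(w, t) = 2*w
h(g) = 2*g**2 (h(g) = g*(2*g) = 2*g**2)
E = 16 (E = (2*(-1) + 6)**2 = (-2 + 6)**2 = 4**2 = 16)
f(D) = 256 (f(D) = 16**2 = 256)
(15002 - 25169)*(f(-209) + h(120)) = (15002 - 25169)*(256 + 2*120**2) = -10167*(256 + 2*14400) = -10167*(256 + 28800) = -10167*29056 = -295412352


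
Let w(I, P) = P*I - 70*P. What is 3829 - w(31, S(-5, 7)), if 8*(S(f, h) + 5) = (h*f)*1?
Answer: 27707/8 ≈ 3463.4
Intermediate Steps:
S(f, h) = -5 + f*h/8 (S(f, h) = -5 + ((h*f)*1)/8 = -5 + ((f*h)*1)/8 = -5 + (f*h)/8 = -5 + f*h/8)
w(I, P) = -70*P + I*P (w(I, P) = I*P - 70*P = -70*P + I*P)
3829 - w(31, S(-5, 7)) = 3829 - (-5 + (⅛)*(-5)*7)*(-70 + 31) = 3829 - (-5 - 35/8)*(-39) = 3829 - (-75)*(-39)/8 = 3829 - 1*2925/8 = 3829 - 2925/8 = 27707/8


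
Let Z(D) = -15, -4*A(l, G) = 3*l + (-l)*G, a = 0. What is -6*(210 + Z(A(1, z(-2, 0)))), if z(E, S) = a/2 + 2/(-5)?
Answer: -1170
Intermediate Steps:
z(E, S) = -2/5 (z(E, S) = 0/2 + 2/(-5) = 0*(1/2) + 2*(-1/5) = 0 - 2/5 = -2/5)
A(l, G) = -3*l/4 + G*l/4 (A(l, G) = -(3*l + (-l)*G)/4 = -(3*l - G*l)/4 = -3*l/4 + G*l/4)
-6*(210 + Z(A(1, z(-2, 0)))) = -6*(210 - 15) = -6*195 = -1170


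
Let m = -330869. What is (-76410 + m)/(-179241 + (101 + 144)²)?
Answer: 407279/119216 ≈ 3.4163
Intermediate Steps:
(-76410 + m)/(-179241 + (101 + 144)²) = (-76410 - 330869)/(-179241 + (101 + 144)²) = -407279/(-179241 + 245²) = -407279/(-179241 + 60025) = -407279/(-119216) = -407279*(-1/119216) = 407279/119216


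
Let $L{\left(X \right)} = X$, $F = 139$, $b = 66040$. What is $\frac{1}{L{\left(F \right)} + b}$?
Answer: $\frac{1}{66179} \approx 1.5111 \cdot 10^{-5}$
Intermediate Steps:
$\frac{1}{L{\left(F \right)} + b} = \frac{1}{139 + 66040} = \frac{1}{66179}$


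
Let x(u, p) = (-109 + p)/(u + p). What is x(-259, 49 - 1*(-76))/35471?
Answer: -8/2376557 ≈ -3.3662e-6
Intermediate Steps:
x(u, p) = (-109 + p)/(p + u)
x(-259, 49 - 1*(-76))/35471 = ((-109 + (49 - 1*(-76)))/((49 - 1*(-76)) - 259))/35471 = ((-109 + (49 + 76))/((49 + 76) - 259))*(1/35471) = ((-109 + 125)/(125 - 259))*(1/35471) = (16/(-134))*(1/35471) = -1/134*16*(1/35471) = -8/67*1/35471 = -8/2376557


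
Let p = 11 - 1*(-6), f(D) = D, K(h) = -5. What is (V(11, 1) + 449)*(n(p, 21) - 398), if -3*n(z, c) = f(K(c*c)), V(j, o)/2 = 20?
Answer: -193807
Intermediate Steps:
V(j, o) = 40 (V(j, o) = 2*20 = 40)
p = 17 (p = 11 + 6 = 17)
n(z, c) = 5/3 (n(z, c) = -⅓*(-5) = 5/3)
(V(11, 1) + 449)*(n(p, 21) - 398) = (40 + 449)*(5/3 - 398) = 489*(-1189/3) = -193807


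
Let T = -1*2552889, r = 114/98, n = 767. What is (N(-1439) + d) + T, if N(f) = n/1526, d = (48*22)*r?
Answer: -27256833073/10682 ≈ -2.5517e+6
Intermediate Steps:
r = 57/49 (r = 114*(1/98) = 57/49 ≈ 1.1633)
d = 60192/49 (d = (48*22)*(57/49) = 1056*(57/49) = 60192/49 ≈ 1228.4)
N(f) = 767/1526
T = -2552889
(N(-1439) + d) + T = (767/1526 + 60192/49) - 2552889 = 13127225/10682 - 2552889 = -27256833073/10682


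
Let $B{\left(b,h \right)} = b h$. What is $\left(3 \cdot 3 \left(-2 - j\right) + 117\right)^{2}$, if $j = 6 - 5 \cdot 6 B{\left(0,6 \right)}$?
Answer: $2025$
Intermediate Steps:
$j = 6$ ($j = 6 - 5 \cdot 6 \cdot 0 \cdot 6 = 6 - 30 \cdot 0 = 6 - 0 = 6 + 0 = 6$)
$\left(3 \cdot 3 \left(-2 - j\right) + 117\right)^{2} = \left(3 \cdot 3 \left(-2 - 6\right) + 117\right)^{2} = \left(9 \left(-2 - 6\right) + 117\right)^{2} = \left(9 \left(-8\right) + 117\right)^{2} = \left(-72 + 117\right)^{2} = 45^{2} = 2025$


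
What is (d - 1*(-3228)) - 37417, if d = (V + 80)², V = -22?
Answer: -30825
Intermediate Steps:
d = 3364 (d = (-22 + 80)² = 58² = 3364)
(d - 1*(-3228)) - 37417 = (3364 - 1*(-3228)) - 37417 = (3364 + 3228) - 37417 = 6592 - 37417 = -30825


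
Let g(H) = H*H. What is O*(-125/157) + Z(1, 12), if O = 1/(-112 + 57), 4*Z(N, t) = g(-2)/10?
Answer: 1977/17270 ≈ 0.11448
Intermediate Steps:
g(H) = H²
Z(N, t) = ⅒ (Z(N, t) = ((-2)²/10)/4 = (4*(⅒))/4 = (¼)*(⅖) = ⅒)
O = -1/55 (O = 1/(-55) = -1/55 ≈ -0.018182)
O*(-125/157) + Z(1, 12) = -(-25)/(11*157) + ⅒ = -1/55*(-125/157) + ⅒ = 25/1727 + ⅒ = 1977/17270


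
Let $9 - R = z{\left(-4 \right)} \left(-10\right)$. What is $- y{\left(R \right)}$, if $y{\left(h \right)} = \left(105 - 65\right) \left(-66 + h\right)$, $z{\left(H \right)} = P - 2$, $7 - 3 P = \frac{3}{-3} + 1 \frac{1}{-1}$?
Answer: $1880$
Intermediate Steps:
$P = 3$ ($P = \frac{7}{3} - \frac{\frac{3}{-3} + 1 \frac{1}{-1}}{3} = \frac{7}{3} - \frac{3 \left(- \frac{1}{3}\right) + 1 \left(-1\right)}{3} = \frac{7}{3} - \frac{-1 - 1}{3} = \frac{7}{3} - - \frac{2}{3} = \frac{7}{3} + \frac{2}{3} = 3$)
$z{\left(H \right)} = 1$ ($z{\left(H \right)} = 3 - 2 = 1$)
$R = 19$ ($R = 9 - 1 \left(-10\right) = 9 - -10 = 9 + 10 = 19$)
$y{\left(h \right)} = -2640 + 40 h$ ($y{\left(h \right)} = 40 \left(-66 + h\right) = -2640 + 40 h$)
$- y{\left(R \right)} = - (-2640 + 40 \cdot 19) = - (-2640 + 760) = \left(-1\right) \left(-1880\right) = 1880$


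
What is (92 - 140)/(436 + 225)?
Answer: -48/661 ≈ -0.072617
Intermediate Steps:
(92 - 140)/(436 + 225) = -48/661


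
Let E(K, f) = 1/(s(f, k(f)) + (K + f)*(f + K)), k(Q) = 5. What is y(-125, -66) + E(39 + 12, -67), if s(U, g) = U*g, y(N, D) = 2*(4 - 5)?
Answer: -159/79 ≈ -2.0127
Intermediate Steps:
y(N, D) = -2 (y(N, D) = 2*(-1) = -2)
E(K, f) = 1/((K + f)² + 5*f) (E(K, f) = 1/(f*5 + (K + f)*(f + K)) = 1/(5*f + (K + f)*(K + f)) = 1/(5*f + (K + f)²) = 1/((K + f)² + 5*f))
y(-125, -66) + E(39 + 12, -67) = -2 + 1/(((39 + 12) - 67)² + 5*(-67)) = -2 + 1/((51 - 67)² - 335) = -2 + 1/((-16)² - 335) = -2 + 1/(256 - 335) = -2 + 1/(-79) = -2 - 1/79 = -159/79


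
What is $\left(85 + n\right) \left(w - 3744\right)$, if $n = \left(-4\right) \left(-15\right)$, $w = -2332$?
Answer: $-881020$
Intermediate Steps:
$n = 60$
$\left(85 + n\right) \left(w - 3744\right) = \left(85 + 60\right) \left(-2332 - 3744\right) = 145 \left(-6076\right) = -881020$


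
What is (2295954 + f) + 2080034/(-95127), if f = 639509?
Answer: 279239708767/95127 ≈ 2.9354e+6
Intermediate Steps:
(2295954 + f) + 2080034/(-95127) = (2295954 + 639509) + 2080034/(-95127) = 2935463 + 2080034*(-1/95127) = 2935463 - 2080034/95127 = 279239708767/95127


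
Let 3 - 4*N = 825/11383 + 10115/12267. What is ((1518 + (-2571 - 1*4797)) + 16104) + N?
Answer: 5727573511639/558541044 ≈ 10255.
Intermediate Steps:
N = 293646463/558541044 (N = ¾ - (825/11383 + 10115/12267)/4 = ¾ - ¼*125259320/139635261 = ¾ - 31314830/139635261 = 293646463/558541044 ≈ 0.52574)
((1518 + (-2571 - 1*4797)) + 16104) + N = ((1518 + (-2571 - 1*4797)) + 16104) + 293646463/558541044 = ((1518 + (-2571 - 4797)) + 16104) + 293646463/558541044 = ((1518 - 7368) + 16104) + 293646463/558541044 = (-5850 + 16104) + 293646463/558541044 = 10254 + 293646463/558541044 = 5727573511639/558541044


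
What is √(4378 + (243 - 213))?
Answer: 2*√1102 ≈ 66.393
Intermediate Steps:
√(4378 + (243 - 213)) = √(4378 + 30) = √4408 = 2*√1102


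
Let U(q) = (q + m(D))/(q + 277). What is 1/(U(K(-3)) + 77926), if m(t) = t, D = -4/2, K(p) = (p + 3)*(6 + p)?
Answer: 277/21585500 ≈ 1.2833e-5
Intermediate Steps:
K(p) = (3 + p)*(6 + p)
D = -2 (D = -4*½ = -2)
U(q) = (-2 + q)/(277 + q) (U(q) = (q - 2)/(q + 277) = (-2 + q)/(277 + q))
1/(U(K(-3)) + 77926) = 1/((-2 + (18 + (-3)² + 9*(-3)))/(277 + (18 + (-3)² + 9*(-3))) + 77926) = 1/((-2 + (18 + 9 - 27))/(277 + (18 + 9 - 27)) + 77926) = 1/((-2 + 0)/(277 + 0) + 77926) = 1/(-2/277 + 77926) = 1/(21585500/277) = 277/21585500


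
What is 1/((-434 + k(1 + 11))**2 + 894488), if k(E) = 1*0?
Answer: 1/1082844 ≈ 9.2349e-7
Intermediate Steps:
k(E) = 0
1/((-434 + k(1 + 11))**2 + 894488) = 1/((-434 + 0)**2 + 894488) = 1/((-434)**2 + 894488) = 1/(188356 + 894488) = 1/1082844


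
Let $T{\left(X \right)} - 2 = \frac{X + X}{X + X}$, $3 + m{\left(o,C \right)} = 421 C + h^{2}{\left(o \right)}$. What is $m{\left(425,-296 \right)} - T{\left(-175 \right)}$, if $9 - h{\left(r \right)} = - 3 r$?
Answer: $1524034$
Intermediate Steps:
$h{\left(r \right)} = 9 + 3 r$ ($h{\left(r \right)} = 9 - - 3 r = 9 + 3 r$)
$m{\left(o,C \right)} = -3 + \left(9 + 3 o\right)^{2} + 421 C$ ($m{\left(o,C \right)} = -3 + \left(421 C + \left(9 + 3 o\right)^{2}\right) = -3 + \left(\left(9 + 3 o\right)^{2} + 421 C\right) = -3 + \left(9 + 3 o\right)^{2} + 421 C$)
$T{\left(X \right)} = 3$ ($T{\left(X \right)} = 2 + \frac{X + X}{X + X} = 2 + \frac{2 X}{2 X} = 2 + 2 X \frac{1}{2 X} = 2 + 1 = 3$)
$m{\left(425,-296 \right)} - T{\left(-175 \right)} = \left(-3 + 9 \left(3 + 425\right)^{2} + 421 \left(-296\right)\right) - 3 = \left(-3 + 9 \cdot 428^{2} - 124616\right) - 3 = \left(-3 + 9 \cdot 183184 - 124616\right) - 3 = \left(-3 + 1648656 - 124616\right) - 3 = 1524037 - 3 = 1524034$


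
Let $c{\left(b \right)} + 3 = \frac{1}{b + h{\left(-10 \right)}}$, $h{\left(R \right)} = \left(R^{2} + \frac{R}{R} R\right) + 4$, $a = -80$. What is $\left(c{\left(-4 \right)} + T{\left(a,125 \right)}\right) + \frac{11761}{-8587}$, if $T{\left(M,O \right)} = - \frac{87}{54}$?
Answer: $- \frac{256306}{42935} \approx -5.9696$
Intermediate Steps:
$h{\left(R \right)} = 4 + R + R^{2}$ ($h{\left(R \right)} = \left(R^{2} + 1 R\right) + 4 = \left(R^{2} + R\right) + 4 = \left(R + R^{2}\right) + 4 = 4 + R + R^{2}$)
$T{\left(M,O \right)} = - \frac{29}{18}$ ($T{\left(M,O \right)} = \left(-87\right) \frac{1}{54} = - \frac{29}{18}$)
$c{\left(b \right)} = -3 + \frac{1}{94 + b}$ ($c{\left(b \right)} = -3 + \frac{1}{b + \left(4 - 10 + \left(-10\right)^{2}\right)} = -3 + \frac{1}{b + \left(4 - 10 + 100\right)} = -3 + \frac{1}{b + 94} = -3 + \frac{1}{94 + b}$)
$\left(c{\left(-4 \right)} + T{\left(a,125 \right)}\right) + \frac{11761}{-8587} = \left(\frac{-281 - -12}{94 - 4} - \frac{29}{18}\right) + \frac{11761}{-8587} = \left(\frac{-281 + 12}{90} - \frac{29}{18}\right) + 11761 \left(- \frac{1}{8587}\right) = \left(\frac{1}{90} \left(-269\right) - \frac{29}{18}\right) - \frac{11761}{8587} = \left(- \frac{269}{90} - \frac{29}{18}\right) - \frac{11761}{8587} = - \frac{23}{5} - \frac{11761}{8587} = - \frac{256306}{42935}$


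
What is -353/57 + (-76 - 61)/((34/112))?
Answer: -443305/969 ≈ -457.49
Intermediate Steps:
-353/57 + (-76 - 61)/((34/112)) = -353*1/57 - 137/(34*(1/112)) = -353/57 - 137/17/56 = -353/57 - 137*56/17 = -353/57 - 7672/17 = -443305/969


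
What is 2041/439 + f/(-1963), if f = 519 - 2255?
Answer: 4768587/861757 ≈ 5.5336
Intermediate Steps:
f = -1736
2041/439 + f/(-1963) = 2041/439 - 1736/(-1963) = 2041*(1/439) - 1736*(-1/1963) = 2041/439 + 1736/1963 = 4768587/861757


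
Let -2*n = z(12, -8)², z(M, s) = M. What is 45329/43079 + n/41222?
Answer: 932725175/887901269 ≈ 1.0505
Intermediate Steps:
n = -72 (n = -½*12² = -½*144 = -72)
45329/43079 + n/41222 = 45329/43079 - 72/41222 = 45329*(1/43079) - 72*1/41222 = 45329/43079 - 36/20611 = 932725175/887901269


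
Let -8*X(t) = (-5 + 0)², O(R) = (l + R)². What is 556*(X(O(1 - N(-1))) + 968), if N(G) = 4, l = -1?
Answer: 1072941/2 ≈ 5.3647e+5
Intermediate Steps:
O(R) = (-1 + R)²
X(t) = -25/8 (X(t) = -(-5 + 0)²/8 = -⅛*(-5)² = -⅛*25 = -25/8)
556*(X(O(1 - N(-1))) + 968) = 556*(-25/8 + 968) = 556*(7719/8) = 1072941/2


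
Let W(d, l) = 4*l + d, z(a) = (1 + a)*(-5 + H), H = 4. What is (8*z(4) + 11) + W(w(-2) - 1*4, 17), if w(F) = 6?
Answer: 41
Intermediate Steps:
z(a) = -1 - a (z(a) = (1 + a)*(-5 + 4) = (1 + a)*(-1) = -1 - a)
W(d, l) = d + 4*l
(8*z(4) + 11) + W(w(-2) - 1*4, 17) = (8*(-1 - 1*4) + 11) + ((6 - 1*4) + 4*17) = (8*(-1 - 4) + 11) + ((6 - 4) + 68) = (8*(-5) + 11) + (2 + 68) = (-40 + 11) + 70 = -29 + 70 = 41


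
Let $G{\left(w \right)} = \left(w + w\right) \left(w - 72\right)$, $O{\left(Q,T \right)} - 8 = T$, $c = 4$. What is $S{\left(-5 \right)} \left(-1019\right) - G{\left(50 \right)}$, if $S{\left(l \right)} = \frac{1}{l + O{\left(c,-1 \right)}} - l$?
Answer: $- \frac{6809}{2} \approx -3404.5$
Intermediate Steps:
$O{\left(Q,T \right)} = 8 + T$
$G{\left(w \right)} = 2 w \left(-72 + w\right)$
$S{\left(l \right)} = \frac{1}{7 + l} - l$ ($S{\left(l \right)} = \frac{1}{l + \left(8 - 1\right)} - l = \frac{1}{l + 7} - l = \frac{1}{7 + l} - l$)
$S{\left(-5 \right)} \left(-1019\right) - G{\left(50 \right)} = \frac{1 - \left(-5\right)^{2} - -35}{7 - 5} \left(-1019\right) - 2 \cdot 50 \left(-72 + 50\right) = \frac{1 - 25 + 35}{2} \left(-1019\right) - 2 \cdot 50 \left(-22\right) = \frac{1 - 25 + 35}{2} \left(-1019\right) - -2200 = \frac{1}{2} \cdot 11 \left(-1019\right) + 2200 = \frac{11}{2} \left(-1019\right) + 2200 = - \frac{11209}{2} + 2200 = - \frac{6809}{2}$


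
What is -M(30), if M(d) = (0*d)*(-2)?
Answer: 0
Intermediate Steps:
M(d) = 0 (M(d) = 0*(-2) = 0)
-M(30) = -1*0 = 0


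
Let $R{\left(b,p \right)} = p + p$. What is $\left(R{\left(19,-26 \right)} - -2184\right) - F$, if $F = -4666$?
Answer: $6798$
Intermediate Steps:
$R{\left(b,p \right)} = 2 p$
$\left(R{\left(19,-26 \right)} - -2184\right) - F = \left(2 \left(-26\right) - -2184\right) - -4666 = \left(-52 + 2184\right) + 4666 = 2132 + 4666 = 6798$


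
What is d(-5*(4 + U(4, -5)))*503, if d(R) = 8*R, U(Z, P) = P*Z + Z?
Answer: 241440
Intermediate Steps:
U(Z, P) = Z + P*Z
d(-5*(4 + U(4, -5)))*503 = (8*(-5*(4 + 4*(1 - 5))))*503 = (8*(-5*(4 + 4*(-4))))*503 = (8*(-5*(4 - 16)))*503 = (8*(-5*(-12)))*503 = (8*60)*503 = 480*503 = 241440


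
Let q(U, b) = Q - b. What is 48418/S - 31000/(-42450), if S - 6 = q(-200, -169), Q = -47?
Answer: 20593121/54336 ≈ 379.00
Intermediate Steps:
q(U, b) = -47 - b
S = 128 (S = 6 + (-47 - 1*(-169)) = 6 + (-47 + 169) = 6 + 122 = 128)
48418/S - 31000/(-42450) = 48418/128 - 31000/(-42450) = 48418*(1/128) - 31000*(-1/42450) = 24209/64 + 620/849 = 20593121/54336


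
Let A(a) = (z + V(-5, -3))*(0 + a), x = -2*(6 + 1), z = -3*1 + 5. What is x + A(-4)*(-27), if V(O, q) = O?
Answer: -338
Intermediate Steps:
z = 2 (z = -3 + 5 = 2)
x = -14 (x = -2*7 = -14)
A(a) = -3*a (A(a) = (2 - 5)*(0 + a) = -3*a)
x + A(-4)*(-27) = -14 - 3*(-4)*(-27) = -14 + 12*(-27) = -14 - 324 = -338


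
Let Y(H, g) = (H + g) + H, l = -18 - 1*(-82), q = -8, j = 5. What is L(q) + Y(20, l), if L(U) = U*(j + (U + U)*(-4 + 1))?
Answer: -320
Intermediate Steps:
l = 64 (l = -18 + 82 = 64)
Y(H, g) = g + 2*H
L(U) = U*(5 - 6*U) (L(U) = U*(5 + (U + U)*(-4 + 1)) = U*(5 + (2*U)*(-3)) = U*(5 - 6*U))
L(q) + Y(20, l) = -8*(5 - 6*(-8)) + (64 + 2*20) = -8*(5 + 48) + (64 + 40) = -8*53 + 104 = -424 + 104 = -320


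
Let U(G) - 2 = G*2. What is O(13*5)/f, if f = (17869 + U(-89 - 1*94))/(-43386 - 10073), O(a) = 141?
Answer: -2512573/5835 ≈ -430.60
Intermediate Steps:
U(G) = 2 + 2*G (U(G) = 2 + G*2 = 2 + 2*G)
f = -17505/53459 (f = (17869 + (2 + 2*(-89 - 1*94)))/(-43386 - 10073) = (17869 + (2 + 2*(-89 - 94)))/(-53459) = (17869 + (2 + 2*(-183)))*(-1/53459) = (17869 + (2 - 366))*(-1/53459) = (17869 - 364)*(-1/53459) = 17505*(-1/53459) = -17505/53459 ≈ -0.32745)
O(13*5)/f = 141/(-17505/53459) = 141*(-53459/17505) = -2512573/5835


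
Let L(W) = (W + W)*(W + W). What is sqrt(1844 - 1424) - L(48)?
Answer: -9216 + 2*sqrt(105) ≈ -9195.5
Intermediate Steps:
L(W) = 4*W**2 (L(W) = (2*W)*(2*W) = 4*W**2)
sqrt(1844 - 1424) - L(48) = sqrt(1844 - 1424) - 4*48**2 = sqrt(420) - 4*2304 = 2*sqrt(105) - 1*9216 = 2*sqrt(105) - 9216 = -9216 + 2*sqrt(105)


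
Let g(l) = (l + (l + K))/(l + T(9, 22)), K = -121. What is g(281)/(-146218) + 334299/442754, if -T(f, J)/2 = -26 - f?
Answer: 2819998552/3734919483 ≈ 0.75504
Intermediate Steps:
T(f, J) = 52 + 2*f (T(f, J) = -2*(-26 - f) = 52 + 2*f)
g(l) = (-121 + 2*l)/(70 + l) (g(l) = (l + (l - 121))/(l + (52 + 2*9)) = (l + (-121 + l))/(l + (52 + 18)) = (-121 + 2*l)/(l + 70) = (-121 + 2*l)/(70 + l))
g(281)/(-146218) + 334299/442754 = ((-121 + 2*281)/(70 + 281))/(-146218) + 334299/442754 = ((-121 + 562)/351)*(-1/146218) + 334299*(1/442754) = ((1/351)*441)*(-1/146218) + 334299/442754 = (49/39)*(-1/146218) + 334299/442754 = -49/5702502 + 334299/442754 = 2819998552/3734919483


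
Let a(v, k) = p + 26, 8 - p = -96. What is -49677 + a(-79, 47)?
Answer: -49547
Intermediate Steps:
p = 104 (p = 8 - 1*(-96) = 8 + 96 = 104)
a(v, k) = 130 (a(v, k) = 104 + 26 = 130)
-49677 + a(-79, 47) = -49677 + 130 = -49547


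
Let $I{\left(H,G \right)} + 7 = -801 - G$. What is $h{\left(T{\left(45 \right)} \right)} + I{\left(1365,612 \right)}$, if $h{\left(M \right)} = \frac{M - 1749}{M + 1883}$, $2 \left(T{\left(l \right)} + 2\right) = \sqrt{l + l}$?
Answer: $- \frac{1117211183}{786253} + \frac{3632 \sqrt{10}}{2358759} \approx -1420.9$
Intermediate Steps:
$I{\left(H,G \right)} = -808 - G$ ($I{\left(H,G \right)} = -7 - \left(801 + G\right) = -808 - G$)
$T{\left(l \right)} = -2 + \frac{\sqrt{2} \sqrt{l}}{2}$ ($T{\left(l \right)} = -2 + \frac{\sqrt{l + l}}{2} = -2 + \frac{\sqrt{2 l}}{2} = -2 + \frac{\sqrt{2} \sqrt{l}}{2}$)
$h{\left(M \right)} = \frac{-1749 + M}{1883 + M}$
$h{\left(T{\left(45 \right)} \right)} + I{\left(1365,612 \right)} = \frac{-1749 - \left(2 - \frac{\sqrt{2} \sqrt{45}}{2}\right)}{1883 - \left(2 - \frac{\sqrt{2} \sqrt{45}}{2}\right)} - 1420 = \frac{-1749 - \left(2 - \frac{\sqrt{2} \cdot 3 \sqrt{5}}{2}\right)}{1883 - \left(2 - \frac{\sqrt{2} \cdot 3 \sqrt{5}}{2}\right)} - 1420 = \frac{-1749 - \left(2 - \frac{3 \sqrt{10}}{2}\right)}{1883 - \left(2 - \frac{3 \sqrt{10}}{2}\right)} - 1420 = \frac{-1751 + \frac{3 \sqrt{10}}{2}}{1881 + \frac{3 \sqrt{10}}{2}} - 1420 = -1420 + \frac{-1751 + \frac{3 \sqrt{10}}{2}}{1881 + \frac{3 \sqrt{10}}{2}}$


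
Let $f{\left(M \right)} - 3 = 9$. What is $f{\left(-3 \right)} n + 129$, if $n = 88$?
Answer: $1185$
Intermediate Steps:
$f{\left(M \right)} = 12$ ($f{\left(M \right)} = 3 + 9 = 12$)
$f{\left(-3 \right)} n + 129 = 12 \cdot 88 + 129 = 1056 + 129 = 1185$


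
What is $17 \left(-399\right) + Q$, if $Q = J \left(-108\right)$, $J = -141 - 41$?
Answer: $12873$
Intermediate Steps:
$J = -182$ ($J = -141 - 41 = -182$)
$Q = 19656$ ($Q = \left(-182\right) \left(-108\right) = 19656$)
$17 \left(-399\right) + Q = 17 \left(-399\right) + 19656 = -6783 + 19656 = 12873$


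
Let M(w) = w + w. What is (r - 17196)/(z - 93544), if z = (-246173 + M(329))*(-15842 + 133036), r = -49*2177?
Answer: 123869/28772978454 ≈ 4.3050e-6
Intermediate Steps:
M(w) = 2*w
r = -106673
z = -28772884910 (z = (-246173 + 2*329)*(-15842 + 133036) = (-246173 + 658)*117194 = -245515*117194 = -28772884910)
(r - 17196)/(z - 93544) = (-106673 - 17196)/(-28772884910 - 93544) = -123869/(-28772978454) = -123869*(-1/28772978454) = 123869/28772978454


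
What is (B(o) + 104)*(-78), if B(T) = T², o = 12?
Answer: -19344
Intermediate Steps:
(B(o) + 104)*(-78) = (12² + 104)*(-78) = (144 + 104)*(-78) = 248*(-78) = -19344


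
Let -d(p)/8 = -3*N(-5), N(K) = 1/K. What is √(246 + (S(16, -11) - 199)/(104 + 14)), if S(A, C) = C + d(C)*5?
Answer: √849423/59 ≈ 15.621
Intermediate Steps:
d(p) = -24/5 (d(p) = -(-24)/(-5) = -(-24)*(-1)/5 = -8*⅗ = -24/5)
S(A, C) = -24 + C (S(A, C) = C - 24/5*5 = C - 24 = -24 + C)
√(246 + (S(16, -11) - 199)/(104 + 14)) = √(246 + ((-24 - 11) - 199)/(104 + 14)) = √(246 + (-35 - 199)/118) = √(246 - 234*1/118) = √(246 - 117/59) = √(14397/59) = √849423/59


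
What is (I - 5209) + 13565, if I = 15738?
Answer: 24094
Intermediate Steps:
(I - 5209) + 13565 = (15738 - 5209) + 13565 = 10529 + 13565 = 24094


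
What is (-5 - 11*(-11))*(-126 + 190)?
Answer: 7424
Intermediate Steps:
(-5 - 11*(-11))*(-126 + 190) = (-5 + 121)*64 = 116*64 = 7424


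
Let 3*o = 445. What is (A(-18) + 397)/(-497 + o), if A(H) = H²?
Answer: -2163/1046 ≈ -2.0679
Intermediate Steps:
o = 445/3 (o = (⅓)*445 = 445/3 ≈ 148.33)
(A(-18) + 397)/(-497 + o) = ((-18)² + 397)/(-497 + 445/3) = (324 + 397)/(-1046/3) = 721*(-3/1046) = -2163/1046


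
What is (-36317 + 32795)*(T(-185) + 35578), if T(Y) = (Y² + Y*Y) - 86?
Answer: -366083724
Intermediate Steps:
T(Y) = -86 + 2*Y² (T(Y) = (Y² + Y²) - 86 = 2*Y² - 86 = -86 + 2*Y²)
(-36317 + 32795)*(T(-185) + 35578) = (-36317 + 32795)*((-86 + 2*(-185)²) + 35578) = -3522*((-86 + 2*34225) + 35578) = -3522*((-86 + 68450) + 35578) = -3522*(68364 + 35578) = -3522*103942 = -366083724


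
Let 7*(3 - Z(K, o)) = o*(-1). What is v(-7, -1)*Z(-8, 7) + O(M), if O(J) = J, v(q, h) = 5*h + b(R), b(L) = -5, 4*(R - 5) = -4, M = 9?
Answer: -31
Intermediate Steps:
R = 4 (R = 5 + (1/4)*(-4) = 5 - 1 = 4)
Z(K, o) = 3 + o/7 (Z(K, o) = 3 - o*(-1)/7 = 3 - (-1)*o/7 = 3 + o/7)
v(q, h) = -5 + 5*h (v(q, h) = 5*h - 5 = -5 + 5*h)
v(-7, -1)*Z(-8, 7) + O(M) = (-5 + 5*(-1))*(3 + (1/7)*7) + 9 = (-5 - 5)*(3 + 1) + 9 = -10*4 + 9 = -40 + 9 = -31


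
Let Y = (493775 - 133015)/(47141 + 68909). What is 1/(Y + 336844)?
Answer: 11605/3909110696 ≈ 2.9687e-6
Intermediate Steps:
Y = 36076/11605 (Y = 360760/116050 = 360760*(1/116050) = 36076/11605 ≈ 3.1087)
1/(Y + 336844) = 1/(36076/11605 + 336844) = 1/(3909110696/11605) = 11605/3909110696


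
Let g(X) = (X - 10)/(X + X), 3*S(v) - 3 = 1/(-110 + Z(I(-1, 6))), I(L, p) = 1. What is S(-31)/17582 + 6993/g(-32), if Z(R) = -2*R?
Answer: 62950874447/5907552 ≈ 10656.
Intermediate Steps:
S(v) = 335/336 (S(v) = 1 + 1/(3*(-110 - 2*1)) = 1 + 1/(3*(-110 - 2)) = 1 + (1/3)/(-112) = 1 + (1/3)*(-1/112) = 1 - 1/336 = 335/336)
g(X) = (-10 + X)/(2*X) (g(X) = (-10 + X)/((2*X)) = (-10 + X)*(1/(2*X)) = (-10 + X)/(2*X))
S(-31)/17582 + 6993/g(-32) = (335/336)/17582 + 6993/(((1/2)*(-10 - 32)/(-32))) = (335/336)*(1/17582) + 6993/(((1/2)*(-1/32)*(-42))) = 335/5907552 + 6993/(21/32) = 335/5907552 + 6993*(32/21) = 335/5907552 + 10656 = 62950874447/5907552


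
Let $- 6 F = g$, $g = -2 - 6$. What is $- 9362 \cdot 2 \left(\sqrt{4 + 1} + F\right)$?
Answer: $- \frac{74896}{3} - 18724 \sqrt{5} \approx -66834.0$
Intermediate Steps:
$g = -8$ ($g = -2 - 6 = -8$)
$F = \frac{4}{3}$ ($F = \left(- \frac{1}{6}\right) \left(-8\right) = \frac{4}{3} \approx 1.3333$)
$- 9362 \cdot 2 \left(\sqrt{4 + 1} + F\right) = - 9362 \cdot 2 \left(\sqrt{4 + 1} + \frac{4}{3}\right) = - 9362 \cdot 2 \left(\sqrt{5} + \frac{4}{3}\right) = - 9362 \cdot 2 \left(\frac{4}{3} + \sqrt{5}\right) = - 9362 \left(\frac{8}{3} + 2 \sqrt{5}\right) = - \frac{74896}{3} - 18724 \sqrt{5}$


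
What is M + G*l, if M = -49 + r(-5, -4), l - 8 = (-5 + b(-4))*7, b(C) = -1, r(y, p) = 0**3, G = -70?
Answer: 2331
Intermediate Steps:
r(y, p) = 0
l = -34 (l = 8 + (-5 - 1)*7 = 8 - 6*7 = 8 - 42 = -34)
M = -49 (M = -49 + 0 = -49)
M + G*l = -49 - 70*(-34) = -49 + 2380 = 2331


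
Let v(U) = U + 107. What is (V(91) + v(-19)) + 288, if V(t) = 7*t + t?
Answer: 1104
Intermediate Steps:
v(U) = 107 + U
V(t) = 8*t
(V(91) + v(-19)) + 288 = (8*91 + (107 - 19)) + 288 = (728 + 88) + 288 = 816 + 288 = 1104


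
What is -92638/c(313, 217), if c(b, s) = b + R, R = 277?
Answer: -46319/295 ≈ -157.01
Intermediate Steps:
c(b, s) = 277 + b (c(b, s) = b + 277 = 277 + b)
-92638/c(313, 217) = -92638/(277 + 313) = -92638/590 = -92638*1/590 = -46319/295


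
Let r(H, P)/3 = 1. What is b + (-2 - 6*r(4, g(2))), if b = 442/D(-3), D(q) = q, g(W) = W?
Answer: -502/3 ≈ -167.33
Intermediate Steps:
r(H, P) = 3 (r(H, P) = 3*1 = 3)
b = -442/3 (b = 442/(-3) = 442*(-⅓) = -442/3 ≈ -147.33)
b + (-2 - 6*r(4, g(2))) = -442/3 + (-2 - 6*3) = -442/3 + (-2 - 18) = -442/3 - 20 = -502/3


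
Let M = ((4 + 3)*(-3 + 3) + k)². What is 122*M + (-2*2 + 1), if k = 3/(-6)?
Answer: 55/2 ≈ 27.500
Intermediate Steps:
k = -½ (k = 3*(-⅙) = -½ ≈ -0.50000)
M = ¼ (M = ((4 + 3)*(-3 + 3) - ½)² = (7*0 - ½)² = (0 - ½)² = (-½)² = ¼ ≈ 0.25000)
122*M + (-2*2 + 1) = 122*(¼) + (-2*2 + 1) = 61/2 + (-4 + 1) = 61/2 - 3 = 55/2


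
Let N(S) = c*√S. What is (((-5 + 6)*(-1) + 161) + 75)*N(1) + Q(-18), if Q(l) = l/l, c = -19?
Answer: -4464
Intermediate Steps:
Q(l) = 1
N(S) = -19*√S
(((-5 + 6)*(-1) + 161) + 75)*N(1) + Q(-18) = (((-5 + 6)*(-1) + 161) + 75)*(-19*√1) + 1 = ((1*(-1) + 161) + 75)*(-19*1) + 1 = ((-1 + 161) + 75)*(-19) + 1 = (160 + 75)*(-19) + 1 = 235*(-19) + 1 = -4465 + 1 = -4464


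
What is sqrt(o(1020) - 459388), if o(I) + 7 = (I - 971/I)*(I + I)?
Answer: sqrt(1619463) ≈ 1272.6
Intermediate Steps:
o(I) = -7 + 2*I*(I - 971/I) (o(I) = -7 + (I - 971/I)*(I + I) = -7 + (I - 971/I)*(2*I) = -7 + 2*I*(I - 971/I))
sqrt(o(1020) - 459388) = sqrt((-1949 + 2*1020**2) - 459388) = sqrt((-1949 + 2*1040400) - 459388) = sqrt((-1949 + 2080800) - 459388) = sqrt(2078851 - 459388) = sqrt(1619463)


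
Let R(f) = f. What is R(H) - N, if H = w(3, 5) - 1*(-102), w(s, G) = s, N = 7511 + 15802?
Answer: -23208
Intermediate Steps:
N = 23313
H = 105 (H = 3 - 1*(-102) = 3 + 102 = 105)
R(H) - N = 105 - 1*23313 = 105 - 23313 = -23208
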